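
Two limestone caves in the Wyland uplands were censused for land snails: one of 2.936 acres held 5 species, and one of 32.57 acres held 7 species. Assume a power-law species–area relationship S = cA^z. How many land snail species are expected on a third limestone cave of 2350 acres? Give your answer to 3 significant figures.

z = ln(7/5) / ln(32.57/2.936) = 0.3365 / 2.4063 = 0.1398
c = 5 / 2.936^0.1398 = 5 / 1.163 = 4.301
S₃ = 4.301 × 2350^0.1398 = 4.301 × 2.961 ≈ 12.73

12.7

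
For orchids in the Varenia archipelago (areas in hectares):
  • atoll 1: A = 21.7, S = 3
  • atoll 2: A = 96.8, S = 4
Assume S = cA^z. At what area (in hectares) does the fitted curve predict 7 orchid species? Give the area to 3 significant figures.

1770 hectares

z = ln(4/3) / ln(96.8/21.7) = 0.2877 / 1.4953 = 0.1924
c = 3 / 21.7^0.1924 = 3 / 1.808 = 1.66
A = (7/1.66)^(1/0.1924) ⇒ ln A = ln(4.218)/0.1924 = 7.4815
A = e^7.4815 ≈ 1775 hectares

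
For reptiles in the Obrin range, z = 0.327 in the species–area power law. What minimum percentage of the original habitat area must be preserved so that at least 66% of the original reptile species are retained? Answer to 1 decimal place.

28.1%

Need (A_new/A_old)^0.327 = 0.66, so A_new/A_old = 0.66^(1/0.327) = 0.66^3.058
ln(A_new/A_old) = ln 0.66 / 0.327 = -0.4155 / 0.327 = -1.2707
A_new/A_old = e^-1.2707 ≈ 0.2806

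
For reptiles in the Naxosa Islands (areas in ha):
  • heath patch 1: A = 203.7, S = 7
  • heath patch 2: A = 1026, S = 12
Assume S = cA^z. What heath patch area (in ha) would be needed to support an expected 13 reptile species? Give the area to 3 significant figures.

z = ln(12/7) / ln(1026/203.7) = 0.5390 / 1.6168 = 0.3334
c = 7 / 203.7^0.3334 = 7 / 5.885 = 1.189
A = (13/1.189)^(1/0.3334) ⇒ ln A = ln(10.93)/0.3334 = 7.1735
A = e^7.1735 ≈ 1304 ha

1300 ha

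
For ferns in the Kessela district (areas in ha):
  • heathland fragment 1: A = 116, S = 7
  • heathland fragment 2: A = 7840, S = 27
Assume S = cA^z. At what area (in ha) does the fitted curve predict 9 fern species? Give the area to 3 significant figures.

254 ha

z = ln(27/7) / ln(7840/116) = 1.3499 / 4.2134 = 0.3204
c = 7 / 116^0.3204 = 7 / 4.586 = 1.526
A = (9/1.526)^(1/0.3204) ⇒ ln A = ln(5.896)/0.3204 = 5.5380
A = e^5.5380 ≈ 254.2 ha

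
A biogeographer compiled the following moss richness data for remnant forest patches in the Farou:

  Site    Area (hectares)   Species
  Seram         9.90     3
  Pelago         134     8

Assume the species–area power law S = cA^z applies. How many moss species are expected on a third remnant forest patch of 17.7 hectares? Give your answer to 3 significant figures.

z = ln(8/3) / ln(134/9.9) = 0.9808 / 2.6053 = 0.3765
c = 3 / 9.9^0.3765 = 3 / 2.37 = 1.266
S₃ = 1.266 × 17.7^0.3765 = 1.266 × 2.95 ≈ 3.734

3.73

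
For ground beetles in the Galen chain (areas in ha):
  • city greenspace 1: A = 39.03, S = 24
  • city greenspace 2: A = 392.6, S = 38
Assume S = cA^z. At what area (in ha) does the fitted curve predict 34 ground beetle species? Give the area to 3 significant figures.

z = ln(38/24) / ln(392.6/39.03) = 0.4595 / 2.3085 = 0.1991
c = 24 / 39.03^0.1991 = 24 / 2.074 = 11.57
A = (34/11.57)^(1/0.1991) ⇒ ln A = ln(2.938)/0.1991 = 5.4140
A = e^5.4140 ≈ 224.5 ha

225 ha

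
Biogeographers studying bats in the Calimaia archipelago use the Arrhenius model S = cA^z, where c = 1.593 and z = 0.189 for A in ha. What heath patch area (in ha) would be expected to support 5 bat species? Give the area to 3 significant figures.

425 ha

5 = 1.593 × A^0.189  ⇒  A^0.189 = 5/1.593 = 3.139
ln A = ln(3.139) / 0.189 = 1.1438 / 0.189 = 6.0520
A = e^6.0520 ≈ 424.9 ha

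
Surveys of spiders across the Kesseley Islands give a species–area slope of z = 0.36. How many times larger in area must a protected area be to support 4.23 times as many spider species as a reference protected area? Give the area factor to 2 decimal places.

54.93

(A₂/A₁)^0.36 = 4.23, so A₂/A₁ = 4.23^(1/0.36) = 4.23^2.778
ln(A₂/A₁) = ln 4.23 / 0.36 = 1.4422 / 0.36 = 4.0061
A₂/A₁ = e^4.0061 ≈ 54.93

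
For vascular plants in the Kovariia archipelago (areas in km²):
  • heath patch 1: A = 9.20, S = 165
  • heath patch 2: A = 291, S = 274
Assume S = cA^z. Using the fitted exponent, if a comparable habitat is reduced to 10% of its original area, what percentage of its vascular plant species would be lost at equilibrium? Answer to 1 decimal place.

z = ln(274/165) / ln(291/9.2) = 0.5072 / 3.4541 = 0.1468
S_new/S_old = (A_new/A_old)^z = 0.1^0.1468 = exp(0.1468 × -2.3026) = 0.7131
Fraction lost = 1 − 0.7131 = 0.2869

28.7%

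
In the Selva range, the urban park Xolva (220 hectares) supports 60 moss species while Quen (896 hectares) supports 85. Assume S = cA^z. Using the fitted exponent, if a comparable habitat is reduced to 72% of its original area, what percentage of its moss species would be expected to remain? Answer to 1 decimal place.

z = ln(85/60) / ln(896/220) = 0.3483 / 1.4043 = 0.2480
S_new/S_old = (A_new/A_old)^z = 0.72^0.2480 = exp(0.2480 × -0.3285) = 0.9218

92.2%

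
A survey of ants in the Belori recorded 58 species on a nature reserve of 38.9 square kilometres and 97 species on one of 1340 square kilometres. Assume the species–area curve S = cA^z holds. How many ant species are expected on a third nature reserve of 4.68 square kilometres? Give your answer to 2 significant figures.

43

z = ln(97/58) / ln(1340/38.9) = 0.5143 / 3.5394 = 0.1453
c = 58 / 38.9^0.1453 = 58 / 1.702 = 34.07
S₃ = 34.07 × 4.68^0.1453 = 34.07 × 1.251 ≈ 42.64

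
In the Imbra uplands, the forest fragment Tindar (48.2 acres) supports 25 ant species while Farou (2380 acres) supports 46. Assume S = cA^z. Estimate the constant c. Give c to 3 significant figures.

13.6

z = ln(S₂/S₁) / ln(A₂/A₁) = ln(46/25) / ln(2380/48.2) = 0.6098 / 3.8995 = 0.1564
c = S₁ / A₁^z = 25 / 48.2^0.1564 = 25 / 1.833 = 13.64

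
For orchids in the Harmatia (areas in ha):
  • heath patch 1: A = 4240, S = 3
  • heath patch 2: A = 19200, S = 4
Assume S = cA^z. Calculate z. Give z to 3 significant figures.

Taking logs: ln S = ln c + z ln A, so z = (ln S₂ − ln S₁)/(ln A₂ − ln A₁).
z = ln(4/3) / ln(19200/4240) = ln(1.333) / ln(4.528) = 0.2877 / 1.5103 = 0.1905

0.190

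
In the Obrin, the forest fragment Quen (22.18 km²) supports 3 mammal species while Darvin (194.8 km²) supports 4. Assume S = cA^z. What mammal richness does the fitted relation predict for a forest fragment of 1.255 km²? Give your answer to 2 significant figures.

2.1

z = ln(4/3) / ln(194.8/22.18) = 0.2877 / 2.1728 = 0.1324
c = 3 / 22.18^0.1324 = 3 / 1.507 = 1.99
S₃ = 1.99 × 1.255^0.1324 = 1.99 × 1.031 ≈ 2.051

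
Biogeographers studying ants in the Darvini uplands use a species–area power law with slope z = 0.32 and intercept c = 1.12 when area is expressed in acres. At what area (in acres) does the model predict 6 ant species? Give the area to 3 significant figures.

6 = 1.12 × A^0.32  ⇒  A^0.32 = 6/1.12 = 5.357
ln A = ln(5.357) / 0.32 = 1.6784 / 0.32 = 5.2451
A = e^5.2451 ≈ 189.6 acres

190 acres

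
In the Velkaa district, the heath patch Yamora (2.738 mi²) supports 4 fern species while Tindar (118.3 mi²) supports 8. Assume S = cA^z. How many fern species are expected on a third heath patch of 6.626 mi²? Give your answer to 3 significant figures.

z = ln(8/4) / ln(118.3/2.738) = 0.6931 / 3.7660 = 0.1841
c = 4 / 2.738^0.1841 = 4 / 1.204 = 3.323
S₃ = 3.323 × 6.626^0.1841 = 3.323 × 1.416 ≈ 4.707

4.71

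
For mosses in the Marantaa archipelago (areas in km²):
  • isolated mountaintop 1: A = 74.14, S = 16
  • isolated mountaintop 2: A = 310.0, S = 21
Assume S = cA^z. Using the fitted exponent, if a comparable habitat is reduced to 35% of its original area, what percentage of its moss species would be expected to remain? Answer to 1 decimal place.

81.9%

z = ln(21/16) / ln(310/74.14) = 0.2719 / 1.4306 = 0.1901
S_new/S_old = (A_new/A_old)^z = 0.35^0.1901 = exp(0.1901 × -1.0498) = 0.8191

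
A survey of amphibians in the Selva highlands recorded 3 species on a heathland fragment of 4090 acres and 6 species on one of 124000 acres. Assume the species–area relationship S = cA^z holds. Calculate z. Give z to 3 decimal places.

Taking logs: ln S = ln c + z ln A, so z = (ln S₂ − ln S₁)/(ln A₂ − ln A₁).
z = ln(6/3) / ln(124000/4090) = ln(2) / ln(30.32) = 0.6931 / 3.4117 = 0.2032

0.203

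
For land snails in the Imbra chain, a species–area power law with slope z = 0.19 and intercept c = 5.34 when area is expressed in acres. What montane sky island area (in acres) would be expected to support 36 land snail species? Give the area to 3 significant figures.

36 = 5.34 × A^0.19  ⇒  A^0.19 = 36/5.34 = 6.742
ln A = ln(6.742) / 0.19 = 1.9083 / 0.19 = 10.0436
A = e^10.0436 ≈ 23009 acres

23000 acres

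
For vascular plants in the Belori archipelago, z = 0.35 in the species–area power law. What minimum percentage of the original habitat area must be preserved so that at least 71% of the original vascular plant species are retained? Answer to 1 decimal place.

37.6%

Need (A_new/A_old)^0.35 = 0.71, so A_new/A_old = 0.71^(1/0.35) = 0.71^2.857
ln(A_new/A_old) = ln 0.71 / 0.35 = -0.3425 / 0.35 = -0.9785
A_new/A_old = e^-0.9785 ≈ 0.3759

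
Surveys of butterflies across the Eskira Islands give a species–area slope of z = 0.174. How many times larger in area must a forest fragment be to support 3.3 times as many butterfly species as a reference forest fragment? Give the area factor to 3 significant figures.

(A₂/A₁)^0.174 = 3.3, so A₂/A₁ = 3.3^(1/0.174) = 3.3^5.747
ln(A₂/A₁) = ln 3.3 / 0.174 = 1.1939 / 0.174 = 6.8616
A₂/A₁ = e^6.8616 ≈ 954.9

955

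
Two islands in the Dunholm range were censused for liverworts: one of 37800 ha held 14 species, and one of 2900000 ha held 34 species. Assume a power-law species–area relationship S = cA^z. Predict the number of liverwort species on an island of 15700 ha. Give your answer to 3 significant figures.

z = ln(34/14) / ln(2900000/37800) = 0.8873 / 4.3402 = 0.2044
c = 14 / 37800^0.2044 = 14 / 8.626 = 1.623
S₃ = 1.623 × 15700^0.2044 = 1.623 × 7.208 ≈ 11.7

11.7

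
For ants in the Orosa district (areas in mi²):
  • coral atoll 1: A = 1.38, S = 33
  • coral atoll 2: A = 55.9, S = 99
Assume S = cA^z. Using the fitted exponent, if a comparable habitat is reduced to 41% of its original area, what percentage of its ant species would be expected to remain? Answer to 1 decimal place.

z = ln(99/33) / ln(55.9/1.38) = 1.0986 / 3.7015 = 0.2968
S_new/S_old = (A_new/A_old)^z = 0.41^0.2968 = exp(0.2968 × -0.8916) = 0.7675

76.7%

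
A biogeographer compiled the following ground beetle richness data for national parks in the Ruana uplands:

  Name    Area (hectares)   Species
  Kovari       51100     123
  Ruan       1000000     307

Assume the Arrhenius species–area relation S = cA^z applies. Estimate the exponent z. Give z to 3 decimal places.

0.308

Taking logs: ln S = ln c + z ln A, so z = (ln S₂ − ln S₁)/(ln A₂ − ln A₁).
z = ln(307/123) / ln(1000000/51100) = ln(2.496) / ln(19.57) = 0.9147 / 2.9740 = 0.3076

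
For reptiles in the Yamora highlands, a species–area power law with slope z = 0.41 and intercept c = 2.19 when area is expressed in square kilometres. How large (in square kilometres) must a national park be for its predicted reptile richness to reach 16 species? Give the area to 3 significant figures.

16 = 2.19 × A^0.41  ⇒  A^0.41 = 16/2.19 = 7.306
ln A = ln(7.306) / 0.41 = 1.9887 / 0.41 = 4.8505
A = e^4.8505 ≈ 127.8 square kilometres

128 square kilometres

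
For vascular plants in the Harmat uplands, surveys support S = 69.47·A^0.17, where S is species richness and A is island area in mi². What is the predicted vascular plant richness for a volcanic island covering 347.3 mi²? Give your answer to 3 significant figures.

S = 69.47 × 347.3^0.17
ln S = ln 69.47 + 0.17 × ln 347.3 = 4.2409 + 0.17 × 5.8502 = 5.2354
S = e^5.2354 ≈ 187.8

188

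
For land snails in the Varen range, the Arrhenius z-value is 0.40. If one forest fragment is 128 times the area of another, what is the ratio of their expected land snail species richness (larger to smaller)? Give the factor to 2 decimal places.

S₂/S₁ = (A₂/A₁)^z = 128^0.4
ln(S₂/S₁) = 0.4 × ln 128 = 0.4 × 4.8520 = 1.9408
S₂/S₁ = e^1.9408 ≈ 6.964

6.96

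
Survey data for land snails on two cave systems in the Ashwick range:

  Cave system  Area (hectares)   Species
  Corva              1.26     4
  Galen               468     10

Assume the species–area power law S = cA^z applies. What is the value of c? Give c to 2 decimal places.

z = ln(S₂/S₁) / ln(A₂/A₁) = ln(10/4) / ln(468/1.26) = 0.9163 / 5.9174 = 0.1548
c = S₁ / A₁^z = 4 / 1.26^0.1548 = 4 / 1.036 = 3.859

3.86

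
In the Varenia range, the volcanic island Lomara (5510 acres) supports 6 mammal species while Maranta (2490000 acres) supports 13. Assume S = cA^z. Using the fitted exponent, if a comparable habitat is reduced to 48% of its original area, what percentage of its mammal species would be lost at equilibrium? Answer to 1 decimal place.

z = ln(13/6) / ln(2490000/5510) = 0.7732 / 6.1135 = 0.1265
S_new/S_old = (A_new/A_old)^z = 0.48^0.1265 = exp(0.1265 × -0.7340) = 0.9114
Fraction lost = 1 − 0.9114 = 0.08865

8.9%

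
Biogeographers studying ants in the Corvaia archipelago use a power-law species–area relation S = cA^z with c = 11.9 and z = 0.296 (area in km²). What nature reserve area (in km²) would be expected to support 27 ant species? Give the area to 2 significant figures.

27 = 11.9 × A^0.296  ⇒  A^0.296 = 27/11.9 = 2.269
ln A = ln(2.269) / 0.296 = 0.8193 / 0.296 = 2.7679
A = e^2.7679 ≈ 15.93 km²

16 km²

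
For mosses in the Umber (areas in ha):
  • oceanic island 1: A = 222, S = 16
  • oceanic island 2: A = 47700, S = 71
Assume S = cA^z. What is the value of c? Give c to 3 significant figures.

z = ln(S₂/S₁) / ln(A₂/A₁) = ln(71/16) / ln(47700/222) = 1.4901 / 5.3700 = 0.2775
c = S₁ / A₁^z = 16 / 222^0.2775 = 16 / 4.478 = 3.573

3.57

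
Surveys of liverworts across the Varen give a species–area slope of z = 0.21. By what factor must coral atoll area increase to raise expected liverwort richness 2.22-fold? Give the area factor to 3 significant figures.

44.6

(A₂/A₁)^0.21 = 2.22, so A₂/A₁ = 2.22^(1/0.21) = 2.22^4.762
ln(A₂/A₁) = ln 2.22 / 0.21 = 0.7975 / 0.21 = 3.7977
A₂/A₁ = e^3.7977 ≈ 44.6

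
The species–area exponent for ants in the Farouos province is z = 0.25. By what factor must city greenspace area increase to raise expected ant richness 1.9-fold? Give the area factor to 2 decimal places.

13.03

(A₂/A₁)^0.25 = 1.9, so A₂/A₁ = 1.9^(1/0.25) = 1.9^4
ln(A₂/A₁) = ln 1.9 / 0.25 = 0.6419 / 0.25 = 2.5674
A₂/A₁ = e^2.5674 ≈ 13.03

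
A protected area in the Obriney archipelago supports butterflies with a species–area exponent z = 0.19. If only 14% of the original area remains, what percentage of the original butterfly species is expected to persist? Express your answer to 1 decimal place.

S_new/S_old = (A_new/A_old)^z = 0.14^0.19
= exp(0.19 × ln 0.14) = exp(0.19 × -1.9661) = exp(-0.3736) ≈ 0.6883

68.8%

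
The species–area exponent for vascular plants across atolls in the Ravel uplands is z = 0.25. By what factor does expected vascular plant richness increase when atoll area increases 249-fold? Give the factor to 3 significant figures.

3.97

S₂/S₁ = (A₂/A₁)^z = 249^0.25
ln(S₂/S₁) = 0.25 × ln 249 = 0.25 × 5.5175 = 1.3794
S₂/S₁ = e^1.3794 ≈ 3.972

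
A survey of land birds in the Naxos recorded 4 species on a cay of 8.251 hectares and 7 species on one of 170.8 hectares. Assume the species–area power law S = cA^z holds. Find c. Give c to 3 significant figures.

z = ln(S₂/S₁) / ln(A₂/A₁) = ln(7/4) / ln(170.8/8.251) = 0.5596 / 3.0302 = 0.1847
c = S₁ / A₁^z = 4 / 8.251^0.1847 = 4 / 1.477 = 2.709

2.71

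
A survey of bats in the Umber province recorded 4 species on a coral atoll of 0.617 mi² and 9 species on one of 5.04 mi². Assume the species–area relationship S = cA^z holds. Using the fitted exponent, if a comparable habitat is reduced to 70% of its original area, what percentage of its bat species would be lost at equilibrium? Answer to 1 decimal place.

z = ln(9/4) / ln(5.04/0.617) = 0.8109 / 2.1003 = 0.3861
S_new/S_old = (A_new/A_old)^z = 0.7^0.3861 = exp(0.3861 × -0.3567) = 0.8713
Fraction lost = 1 − 0.8713 = 0.1287

12.9%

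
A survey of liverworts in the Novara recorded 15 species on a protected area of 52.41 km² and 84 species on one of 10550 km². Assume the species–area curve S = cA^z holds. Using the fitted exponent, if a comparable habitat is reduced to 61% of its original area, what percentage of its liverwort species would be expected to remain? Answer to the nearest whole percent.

z = ln(84/15) / ln(10550/52.41) = 1.7228 / 5.3048 = 0.3248
S_new/S_old = (A_new/A_old)^z = 0.61^0.3248 = exp(0.3248 × -0.4943) = 0.8517

85%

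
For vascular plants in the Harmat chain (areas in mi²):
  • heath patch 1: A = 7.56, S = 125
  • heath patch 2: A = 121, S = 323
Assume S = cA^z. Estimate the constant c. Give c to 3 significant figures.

62.5

z = ln(S₂/S₁) / ln(A₂/A₁) = ln(323/125) / ln(121/7.56) = 0.9493 / 2.7729 = 0.3424
c = S₁ / A₁^z = 125 / 7.56^0.3424 = 125 / 1.999 = 62.54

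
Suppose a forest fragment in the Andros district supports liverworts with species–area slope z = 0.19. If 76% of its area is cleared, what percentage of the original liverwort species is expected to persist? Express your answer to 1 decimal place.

S_new/S_old = (A_new/A_old)^z = 0.24^0.19
= exp(0.19 × ln 0.24) = exp(0.19 × -1.4271) = exp(-0.2712) ≈ 0.7625

76.3%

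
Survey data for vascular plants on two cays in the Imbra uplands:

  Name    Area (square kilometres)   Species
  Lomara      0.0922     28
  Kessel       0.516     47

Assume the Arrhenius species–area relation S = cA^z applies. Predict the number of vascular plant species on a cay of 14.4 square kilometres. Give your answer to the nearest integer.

128

z = ln(47/28) / ln(0.516/0.0922) = 0.5179 / 1.7221 = 0.3008
c = 28 / 0.0922^0.3008 = 28 / 0.4882 = 57.35
S₃ = 57.35 × 14.4^0.3008 = 57.35 × 2.23 ≈ 127.9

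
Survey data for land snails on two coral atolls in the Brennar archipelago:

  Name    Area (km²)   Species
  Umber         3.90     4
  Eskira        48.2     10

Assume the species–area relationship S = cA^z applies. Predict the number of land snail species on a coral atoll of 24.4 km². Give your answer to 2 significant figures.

7.8

z = ln(10/4) / ln(48.2/3.9) = 0.9163 / 2.5144 = 0.3644
c = 4 / 3.9^0.3644 = 4 / 1.642 = 2.436
S₃ = 2.436 × 24.4^0.3644 = 2.436 × 3.203 ≈ 7.803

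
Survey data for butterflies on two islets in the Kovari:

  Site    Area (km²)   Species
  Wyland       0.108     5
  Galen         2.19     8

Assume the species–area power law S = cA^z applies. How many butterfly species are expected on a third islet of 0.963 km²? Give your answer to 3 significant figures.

7.04

z = ln(8/5) / ln(2.19/0.108) = 0.4700 / 3.0095 = 0.1562
c = 5 / 0.108^0.1562 = 5 / 0.7064 = 7.078
S₃ = 7.078 × 0.963^0.1562 = 7.078 × 0.9941 ≈ 7.037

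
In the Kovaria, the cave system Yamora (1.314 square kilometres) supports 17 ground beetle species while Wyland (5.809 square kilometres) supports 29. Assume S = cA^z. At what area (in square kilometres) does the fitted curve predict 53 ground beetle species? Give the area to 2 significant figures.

z = ln(29/17) / ln(5.809/1.314) = 0.5341 / 1.4863 = 0.3593
c = 17 / 1.314^0.3593 = 17 / 1.103 = 15.41
A = (53/15.41)^(1/0.3593) ⇒ ln A = ln(3.439)/0.3593 = 3.4375
A = e^3.4375 ≈ 31.11 square kilometres

31 square kilometres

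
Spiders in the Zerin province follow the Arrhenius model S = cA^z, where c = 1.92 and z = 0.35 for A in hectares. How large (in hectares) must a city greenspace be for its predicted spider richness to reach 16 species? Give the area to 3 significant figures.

427 hectares

16 = 1.92 × A^0.35  ⇒  A^0.35 = 16/1.92 = 8.333
ln A = ln(8.333) / 0.35 = 2.1203 / 0.35 = 6.0579
A = e^6.0579 ≈ 427.5 hectares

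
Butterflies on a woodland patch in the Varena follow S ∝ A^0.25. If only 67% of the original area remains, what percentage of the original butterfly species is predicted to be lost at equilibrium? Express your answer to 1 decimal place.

S_new/S_old = (A_new/A_old)^z = 0.67^0.25
= exp(0.25 × ln 0.67) = exp(0.25 × -0.4005) = exp(-0.1001) ≈ 0.9047
Fraction lost = 1 − 0.9047 = 0.09527

9.5%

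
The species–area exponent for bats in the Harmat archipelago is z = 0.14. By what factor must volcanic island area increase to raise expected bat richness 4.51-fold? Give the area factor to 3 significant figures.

47100

(A₂/A₁)^0.14 = 4.51, so A₂/A₁ = 4.51^(1/0.14) = 4.51^7.143
ln(A₂/A₁) = ln 4.51 / 0.14 = 1.5063 / 0.14 = 10.7593
A₂/A₁ = e^10.7593 ≈ 47064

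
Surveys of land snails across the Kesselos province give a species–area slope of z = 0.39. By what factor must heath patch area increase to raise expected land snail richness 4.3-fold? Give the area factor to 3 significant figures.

42.1

(A₂/A₁)^0.39 = 4.3, so A₂/A₁ = 4.3^(1/0.39) = 4.3^2.564
ln(A₂/A₁) = ln 4.3 / 0.39 = 1.4586 / 0.39 = 3.7400
A₂/A₁ = e^3.7400 ≈ 42.1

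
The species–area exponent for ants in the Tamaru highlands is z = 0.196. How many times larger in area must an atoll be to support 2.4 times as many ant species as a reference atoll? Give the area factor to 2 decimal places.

(A₂/A₁)^0.196 = 2.4, so A₂/A₁ = 2.4^(1/0.196) = 2.4^5.102
ln(A₂/A₁) = ln 2.4 / 0.196 = 0.8755 / 0.196 = 4.4667
A₂/A₁ = e^4.4667 ≈ 87.07

87.07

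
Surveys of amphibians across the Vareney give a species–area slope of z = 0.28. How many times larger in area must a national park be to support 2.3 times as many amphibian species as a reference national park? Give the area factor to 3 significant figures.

(A₂/A₁)^0.28 = 2.3, so A₂/A₁ = 2.3^(1/0.28) = 2.3^3.571
ln(A₂/A₁) = ln 2.3 / 0.28 = 0.8329 / 0.28 = 2.9747
A₂/A₁ = e^2.9747 ≈ 19.58

19.6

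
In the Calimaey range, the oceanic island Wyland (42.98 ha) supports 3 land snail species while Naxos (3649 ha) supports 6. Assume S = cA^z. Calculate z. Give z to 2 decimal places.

Taking logs: ln S = ln c + z ln A, so z = (ln S₂ − ln S₁)/(ln A₂ − ln A₁).
z = ln(6/3) / ln(3649/42.98) = ln(2) / ln(84.9) = 0.6931 / 4.4415 = 0.1561

0.16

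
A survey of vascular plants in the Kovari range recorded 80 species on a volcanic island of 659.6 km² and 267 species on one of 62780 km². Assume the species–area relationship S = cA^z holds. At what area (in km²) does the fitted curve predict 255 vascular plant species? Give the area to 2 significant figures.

53000 km²

z = ln(267/80) / ln(62780/659.6) = 1.2052 / 4.5558 = 0.2645
c = 80 / 659.6^0.2645 = 80 / 5.57 = 14.36
A = (255/14.36)^(1/0.2645) ⇒ ln A = ln(17.75)/0.2645 = 10.8736
A = e^10.8736 ≈ 52763 km²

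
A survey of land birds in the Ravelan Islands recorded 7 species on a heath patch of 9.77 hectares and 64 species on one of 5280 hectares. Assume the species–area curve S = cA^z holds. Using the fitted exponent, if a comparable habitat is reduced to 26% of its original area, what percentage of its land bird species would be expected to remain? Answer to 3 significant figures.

z = ln(64/7) / ln(5280/9.77) = 2.2130 / 6.2924 = 0.3517
S_new/S_old = (A_new/A_old)^z = 0.26^0.3517 = exp(0.3517 × -1.3471) = 0.6227

62.3%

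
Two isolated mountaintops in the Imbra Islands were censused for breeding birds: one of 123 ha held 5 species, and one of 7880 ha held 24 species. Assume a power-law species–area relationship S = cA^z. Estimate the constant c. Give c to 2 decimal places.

z = ln(S₂/S₁) / ln(A₂/A₁) = ln(24/5) / ln(7880/123) = 1.5686 / 4.1599 = 0.3771
c = S₁ / A₁^z = 5 / 123^0.3771 = 5 / 6.138 = 0.8145

0.81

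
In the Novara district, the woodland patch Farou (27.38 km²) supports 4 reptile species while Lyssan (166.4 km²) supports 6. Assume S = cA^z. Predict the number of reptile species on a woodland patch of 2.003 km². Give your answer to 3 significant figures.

2.22

z = ln(6/4) / ln(166.4/27.38) = 0.4055 / 1.8046 = 0.2247
c = 4 / 27.38^0.2247 = 4 / 2.104 = 1.901
S₃ = 1.901 × 2.003^0.2247 = 1.901 × 1.169 ≈ 2.223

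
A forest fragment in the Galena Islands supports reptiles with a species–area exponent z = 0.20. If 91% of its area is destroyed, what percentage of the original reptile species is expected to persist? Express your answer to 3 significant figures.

61.8%

S_new/S_old = (A_new/A_old)^z = 0.09^0.2
= exp(0.2 × ln 0.09) = exp(0.2 × -2.4079) = exp(-0.4816) ≈ 0.6178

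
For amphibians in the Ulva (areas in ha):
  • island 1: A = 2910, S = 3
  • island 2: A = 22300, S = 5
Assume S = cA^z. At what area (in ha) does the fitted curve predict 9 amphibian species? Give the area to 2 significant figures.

z = ln(5/3) / ln(22300/2910) = 0.5108 / 2.0364 = 0.2508
c = 3 / 2910^0.2508 = 3 / 7.394 = 0.4057
A = (9/0.4057)^(1/0.2508) ⇒ ln A = ln(22.18)/0.2508 = 12.3556
A = e^12.3556 ≈ 232254 ha

230000 ha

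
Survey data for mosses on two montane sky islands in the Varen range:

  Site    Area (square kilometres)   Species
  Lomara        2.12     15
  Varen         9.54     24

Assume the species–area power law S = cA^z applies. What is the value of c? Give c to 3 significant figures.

11.9

z = ln(S₂/S₁) / ln(A₂/A₁) = ln(24/15) / ln(9.54/2.12) = 0.4700 / 1.5041 = 0.3125
c = S₁ / A₁^z = 15 / 2.12^0.3125 = 15 / 1.265 = 11.86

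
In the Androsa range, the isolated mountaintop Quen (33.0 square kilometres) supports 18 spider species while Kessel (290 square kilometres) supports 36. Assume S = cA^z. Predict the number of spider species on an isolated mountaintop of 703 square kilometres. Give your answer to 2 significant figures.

48

z = ln(36/18) / ln(290/33) = 0.6931 / 2.1734 = 0.3189
c = 18 / 33^0.3189 = 18 / 3.05 = 5.902
S₃ = 5.902 × 703^0.3189 = 5.902 × 8.09 ≈ 47.75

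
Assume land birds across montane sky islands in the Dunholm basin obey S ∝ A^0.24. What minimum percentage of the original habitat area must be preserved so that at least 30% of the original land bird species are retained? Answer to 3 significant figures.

0.663%

Need (A_new/A_old)^0.24 = 0.3, so A_new/A_old = 0.3^(1/0.24) = 0.3^4.167
ln(A_new/A_old) = ln 0.3 / 0.24 = -1.2040 / 0.24 = -5.0166
A_new/A_old = e^-5.0166 ≈ 0.006627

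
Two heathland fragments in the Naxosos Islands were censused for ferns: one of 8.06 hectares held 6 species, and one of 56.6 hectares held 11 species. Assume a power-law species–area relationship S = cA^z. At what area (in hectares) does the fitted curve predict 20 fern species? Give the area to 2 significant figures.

390 hectares

z = ln(11/6) / ln(56.6/8.06) = 0.6061 / 1.9491 = 0.3110
c = 6 / 8.06^0.3110 = 6 / 1.914 = 3.135
A = (20/3.135)^(1/0.3110) ⇒ ln A = ln(6.379)/0.3110 = 5.9584
A = e^5.9584 ≈ 387 hectares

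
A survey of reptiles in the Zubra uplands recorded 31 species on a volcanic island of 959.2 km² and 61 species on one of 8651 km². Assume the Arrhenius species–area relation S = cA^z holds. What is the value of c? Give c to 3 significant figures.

3.75

z = ln(S₂/S₁) / ln(A₂/A₁) = ln(61/31) / ln(8651/959.2) = 0.6769 / 2.1993 = 0.3078
c = S₁ / A₁^z = 31 / 959.2^0.3078 = 31 / 8.274 = 3.746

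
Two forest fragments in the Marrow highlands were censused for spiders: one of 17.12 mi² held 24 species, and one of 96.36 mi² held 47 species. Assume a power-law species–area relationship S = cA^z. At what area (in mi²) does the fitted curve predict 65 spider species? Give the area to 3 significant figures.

z = ln(47/24) / ln(96.36/17.12) = 0.6721 / 1.7278 = 0.3890
c = 24 / 17.12^0.3890 = 24 / 3.019 = 7.951
A = (65/7.951)^(1/0.3890) ⇒ ln A = ln(8.175)/0.3890 = 5.4017
A = e^5.4017 ≈ 221.8 mi²

222 mi²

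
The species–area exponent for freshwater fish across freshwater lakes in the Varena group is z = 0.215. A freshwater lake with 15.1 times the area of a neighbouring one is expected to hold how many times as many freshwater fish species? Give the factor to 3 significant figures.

S₂/S₁ = (A₂/A₁)^z = 15.1^0.215
ln(S₂/S₁) = 0.215 × ln 15.1 = 0.215 × 2.7147 = 0.5837
S₂/S₁ = e^0.5837 ≈ 1.793

1.79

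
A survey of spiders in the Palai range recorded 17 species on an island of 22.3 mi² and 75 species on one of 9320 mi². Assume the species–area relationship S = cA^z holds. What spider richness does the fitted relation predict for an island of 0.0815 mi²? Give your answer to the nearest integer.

z = ln(75/17) / ln(9320/22.3) = 1.4843 / 6.0353 = 0.2459
c = 17 / 22.3^0.2459 = 17 / 2.146 = 7.922
S₃ = 7.922 × 0.0815^0.2459 = 7.922 × 0.5398 ≈ 4.276

4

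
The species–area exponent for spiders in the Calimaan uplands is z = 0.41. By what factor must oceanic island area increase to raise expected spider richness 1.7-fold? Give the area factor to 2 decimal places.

3.65

(A₂/A₁)^0.41 = 1.7, so A₂/A₁ = 1.7^(1/0.41) = 1.7^2.439
ln(A₂/A₁) = ln 1.7 / 0.41 = 0.5306 / 0.41 = 1.2942
A₂/A₁ = e^1.2942 ≈ 3.648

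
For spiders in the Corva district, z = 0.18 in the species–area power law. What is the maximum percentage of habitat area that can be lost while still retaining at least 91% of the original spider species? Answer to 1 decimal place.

40.8%

Need (A_new/A_old)^0.18 = 0.91, so A_new/A_old = 0.91^(1/0.18) = 0.91^5.556
ln(A_new/A_old) = ln 0.91 / 0.18 = -0.0943 / 0.18 = -0.5239
A_new/A_old = e^-0.5239 ≈ 0.5922
Fraction that can be lost = 1 − 0.5922 = 0.4078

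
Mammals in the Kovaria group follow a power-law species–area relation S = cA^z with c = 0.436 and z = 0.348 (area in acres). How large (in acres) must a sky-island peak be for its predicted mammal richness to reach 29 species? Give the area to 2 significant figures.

29 = 0.436 × A^0.348  ⇒  A^0.348 = 29/0.436 = 66.51
ln A = ln(66.51) / 0.348 = 4.1974 / 0.348 = 12.0615
A = e^12.0615 ≈ 173082 acres

170000 acres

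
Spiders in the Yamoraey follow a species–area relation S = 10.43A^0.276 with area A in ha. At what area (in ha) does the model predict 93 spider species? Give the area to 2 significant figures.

2800 ha

93 = 10.43 × A^0.276  ⇒  A^0.276 = 93/10.43 = 8.917
ln A = ln(8.917) / 0.276 = 2.1879 / 0.276 = 7.9272
A = e^7.9272 ≈ 2772 ha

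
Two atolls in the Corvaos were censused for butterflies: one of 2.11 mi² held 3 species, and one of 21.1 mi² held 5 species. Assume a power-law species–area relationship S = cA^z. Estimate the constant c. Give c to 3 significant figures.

2.54

z = ln(S₂/S₁) / ln(A₂/A₁) = ln(5/3) / ln(21.1/2.11) = 0.5108 / 2.3026 = 0.2218
c = S₁ / A₁^z = 3 / 2.11^0.2218 = 3 / 1.18 = 2.542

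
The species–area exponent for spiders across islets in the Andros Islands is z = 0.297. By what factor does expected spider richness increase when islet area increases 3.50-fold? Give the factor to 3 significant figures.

S₂/S₁ = (A₂/A₁)^z = 3.5^0.297
ln(S₂/S₁) = 0.297 × ln 3.5 = 0.297 × 1.2528 = 0.3721
S₂/S₁ = e^0.3721 ≈ 1.451

1.45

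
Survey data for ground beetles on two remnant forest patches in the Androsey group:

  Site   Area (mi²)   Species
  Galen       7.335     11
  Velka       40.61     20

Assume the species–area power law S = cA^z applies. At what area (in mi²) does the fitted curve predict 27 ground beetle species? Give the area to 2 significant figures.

96 mi²

z = ln(20/11) / ln(40.61/7.335) = 0.5978 / 1.7114 = 0.3493
c = 11 / 7.335^0.3493 = 11 / 2.006 = 5.484
A = (27/5.484)^(1/0.3493) ⇒ ln A = ln(4.924)/0.3493 = 4.5631
A = e^4.5631 ≈ 95.88 mi²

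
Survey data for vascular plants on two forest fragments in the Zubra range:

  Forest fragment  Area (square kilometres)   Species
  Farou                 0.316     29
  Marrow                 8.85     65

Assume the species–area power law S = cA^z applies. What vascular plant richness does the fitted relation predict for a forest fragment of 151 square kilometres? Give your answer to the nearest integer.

129

z = ln(65/29) / ln(8.85/0.316) = 0.8071 / 3.3324 = 0.2422
c = 29 / 0.316^0.2422 = 29 / 0.7565 = 38.33
S₃ = 38.33 × 151^0.2422 = 38.33 × 3.371 ≈ 129.2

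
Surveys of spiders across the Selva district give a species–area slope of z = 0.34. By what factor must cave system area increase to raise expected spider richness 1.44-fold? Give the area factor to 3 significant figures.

(A₂/A₁)^0.34 = 1.44, so A₂/A₁ = 1.44^(1/0.34) = 1.44^2.941
ln(A₂/A₁) = ln 1.44 / 0.34 = 0.3646 / 0.34 = 1.0725
A₂/A₁ = e^1.0725 ≈ 2.923

2.92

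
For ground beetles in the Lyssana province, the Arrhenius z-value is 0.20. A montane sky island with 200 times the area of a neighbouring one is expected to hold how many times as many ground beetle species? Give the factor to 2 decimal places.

2.89

S₂/S₁ = (A₂/A₁)^z = 200^0.2
ln(S₂/S₁) = 0.2 × ln 200 = 0.2 × 5.2983 = 1.0597
S₂/S₁ = e^1.0597 ≈ 2.885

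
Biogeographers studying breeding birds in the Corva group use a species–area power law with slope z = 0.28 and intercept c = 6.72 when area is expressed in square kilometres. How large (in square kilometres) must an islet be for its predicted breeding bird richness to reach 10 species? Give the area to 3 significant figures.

10 = 6.72 × A^0.28  ⇒  A^0.28 = 10/6.72 = 1.488
ln A = ln(1.488) / 0.28 = 0.3975 / 0.28 = 1.4196
A = e^1.4196 ≈ 4.136 square kilometres

4.14 square kilometres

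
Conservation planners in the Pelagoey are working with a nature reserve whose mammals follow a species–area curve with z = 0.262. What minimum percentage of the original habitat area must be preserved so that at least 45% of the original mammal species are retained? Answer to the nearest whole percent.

Need (A_new/A_old)^0.262 = 0.45, so A_new/A_old = 0.45^(1/0.262) = 0.45^3.817
ln(A_new/A_old) = ln 0.45 / 0.262 = -0.7985 / 0.262 = -3.0477
A_new/A_old = e^-3.0477 ≈ 0.04747

5%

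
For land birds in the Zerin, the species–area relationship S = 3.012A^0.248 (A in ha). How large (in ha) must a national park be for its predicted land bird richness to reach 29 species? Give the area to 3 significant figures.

29 = 3.012 × A^0.248  ⇒  A^0.248 = 29/3.012 = 9.628
ln A = ln(9.628) / 0.248 = 2.2647 / 0.248 = 9.1318
A = e^9.1318 ≈ 9245 ha

9240 ha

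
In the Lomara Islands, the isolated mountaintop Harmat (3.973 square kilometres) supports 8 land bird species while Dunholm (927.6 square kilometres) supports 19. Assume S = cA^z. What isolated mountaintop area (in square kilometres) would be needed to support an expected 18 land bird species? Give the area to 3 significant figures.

660 square kilometres

z = ln(19/8) / ln(927.6/3.973) = 0.8650 / 5.4531 = 0.1586
c = 8 / 3.973^0.1586 = 8 / 1.245 = 6.428
A = (18/6.428)^(1/0.1586) ⇒ ln A = ln(2.8)/0.1586 = 6.4918
A = e^6.4918 ≈ 659.7 square kilometres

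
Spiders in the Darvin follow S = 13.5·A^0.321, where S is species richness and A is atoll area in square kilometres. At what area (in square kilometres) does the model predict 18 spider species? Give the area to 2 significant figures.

18 = 13.5 × A^0.321  ⇒  A^0.321 = 18/13.5 = 1.333
ln A = ln(1.333) / 0.321 = 0.2877 / 0.321 = 0.8962
A = e^0.8962 ≈ 2.45 square kilometres

2.5 square kilometres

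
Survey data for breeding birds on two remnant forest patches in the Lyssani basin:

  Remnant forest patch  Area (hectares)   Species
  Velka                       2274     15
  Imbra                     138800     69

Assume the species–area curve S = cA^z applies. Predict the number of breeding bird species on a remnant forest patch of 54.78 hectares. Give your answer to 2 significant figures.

3.8

z = ln(69/15) / ln(138800/2274) = 1.5261 / 4.1115 = 0.3712
c = 15 / 2274^0.3712 = 15 / 17.62 = 0.8514
S₃ = 0.8514 × 54.78^0.3712 = 0.8514 × 4.419 ≈ 3.763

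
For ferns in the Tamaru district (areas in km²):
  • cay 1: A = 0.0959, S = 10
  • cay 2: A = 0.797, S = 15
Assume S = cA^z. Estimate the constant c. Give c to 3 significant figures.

z = ln(S₂/S₁) / ln(A₂/A₁) = ln(15/10) / ln(0.797/0.0959) = 0.4055 / 2.1175 = 0.1915
c = S₁ / A₁^z = 10 / 0.0959^0.1915 = 10 / 0.6383 = 15.67

15.7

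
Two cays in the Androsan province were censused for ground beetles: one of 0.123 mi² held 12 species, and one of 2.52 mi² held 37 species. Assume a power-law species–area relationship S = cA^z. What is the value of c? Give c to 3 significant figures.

z = ln(S₂/S₁) / ln(A₂/A₁) = ln(37/12) / ln(2.52/0.123) = 1.1260 / 3.0198 = 0.3729
c = S₁ / A₁^z = 12 / 0.123^0.3729 = 12 / 0.4578 = 26.21

26.2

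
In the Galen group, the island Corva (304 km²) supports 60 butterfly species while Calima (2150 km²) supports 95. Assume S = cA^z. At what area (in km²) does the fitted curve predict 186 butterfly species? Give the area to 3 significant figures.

37500 km²

z = ln(95/60) / ln(2150/304) = 0.4595 / 1.9562 = 0.2349
c = 60 / 304^0.2349 = 60 / 3.83 = 15.66
A = (186/15.66)^(1/0.2349) ⇒ ln A = ln(11.87)/0.2349 = 10.5333
A = e^10.5333 ≈ 37546 km²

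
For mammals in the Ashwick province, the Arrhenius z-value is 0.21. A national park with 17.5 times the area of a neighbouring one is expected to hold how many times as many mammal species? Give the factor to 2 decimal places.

1.82

S₂/S₁ = (A₂/A₁)^z = 17.5^0.21
ln(S₂/S₁) = 0.21 × ln 17.5 = 0.21 × 2.8622 = 0.6011
S₂/S₁ = e^0.6011 ≈ 1.824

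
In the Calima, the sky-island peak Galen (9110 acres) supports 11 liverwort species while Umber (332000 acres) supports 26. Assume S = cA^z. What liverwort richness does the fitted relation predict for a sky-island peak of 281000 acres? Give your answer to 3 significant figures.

z = ln(26/11) / ln(332000/9110) = 0.8602 / 3.5958 = 0.2392
c = 11 / 9110^0.2392 = 11 / 8.856 = 1.242
S₃ = 1.242 × 281000^0.2392 = 1.242 × 20.11 ≈ 24.98

25.0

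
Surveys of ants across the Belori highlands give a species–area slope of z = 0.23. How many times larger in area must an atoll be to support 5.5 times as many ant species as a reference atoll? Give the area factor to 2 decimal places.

(A₂/A₁)^0.23 = 5.5, so A₂/A₁ = 5.5^(1/0.23) = 5.5^4.348
ln(A₂/A₁) = ln 5.5 / 0.23 = 1.7047 / 0.23 = 7.4119
A₂/A₁ = e^7.4119 ≈ 1656

1655.65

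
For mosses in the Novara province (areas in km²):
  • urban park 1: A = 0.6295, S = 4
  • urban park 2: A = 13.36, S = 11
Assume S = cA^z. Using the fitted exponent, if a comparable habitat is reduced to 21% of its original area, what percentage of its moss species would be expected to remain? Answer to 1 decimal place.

z = ln(11/4) / ln(13.36/0.6295) = 1.0116 / 3.0551 = 0.3311
S_new/S_old = (A_new/A_old)^z = 0.21^0.3311 = exp(0.3311 × -1.5606) = 0.5964

59.6%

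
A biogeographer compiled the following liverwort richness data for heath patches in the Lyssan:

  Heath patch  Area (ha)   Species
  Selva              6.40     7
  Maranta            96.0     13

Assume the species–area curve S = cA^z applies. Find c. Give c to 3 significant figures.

4.58

z = ln(S₂/S₁) / ln(A₂/A₁) = ln(13/7) / ln(96/6.4) = 0.6190 / 2.7081 = 0.2286
c = S₁ / A₁^z = 7 / 6.4^0.2286 = 7 / 1.529 = 4.579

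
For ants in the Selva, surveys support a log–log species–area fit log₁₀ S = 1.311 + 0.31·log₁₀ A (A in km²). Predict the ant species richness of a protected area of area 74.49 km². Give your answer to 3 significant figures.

77.9

S = 20.46 × 74.49^0.31 = 20.46 × 3.805 ≈ 77.87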